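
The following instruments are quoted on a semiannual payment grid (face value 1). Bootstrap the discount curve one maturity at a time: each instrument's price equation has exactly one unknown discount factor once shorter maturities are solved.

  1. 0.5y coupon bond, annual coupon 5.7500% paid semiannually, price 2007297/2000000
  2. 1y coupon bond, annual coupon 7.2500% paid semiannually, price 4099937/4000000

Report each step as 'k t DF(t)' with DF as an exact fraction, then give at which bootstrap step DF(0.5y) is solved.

1 1/2 2439/2500
2 1 191/200
DF(0.5y) is solved at step 1

step 1 [0.5y] bond c/2=23/800: DF=(2007297/2000000 − 23/800·(0))/(1+23/800) = 2439/2500 ≈ 0.975600
step 2 [1y] bond c/2=29/800: DF=(4099937/4000000 − 29/800·(0.975600))/(1+29/800) = 191/200 ≈ 0.955000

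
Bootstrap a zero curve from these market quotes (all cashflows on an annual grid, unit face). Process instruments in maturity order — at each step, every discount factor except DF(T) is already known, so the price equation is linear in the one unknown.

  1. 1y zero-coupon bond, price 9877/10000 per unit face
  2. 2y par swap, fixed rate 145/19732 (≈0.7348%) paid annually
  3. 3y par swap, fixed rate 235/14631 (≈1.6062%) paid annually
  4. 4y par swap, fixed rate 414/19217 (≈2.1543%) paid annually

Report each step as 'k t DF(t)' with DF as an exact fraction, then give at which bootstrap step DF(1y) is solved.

1 1 9877/10000
2 2 1971/2000
3 3 953/1000
4 4 2293/2500
DF(1y) is solved at step 1

step 1 [1y] zero: DF = P = 9877/10000 ≈ 0.987700
step 2 [2y] swap r/1=145/19732: DF=(1 − 145/19732·(0.987700))/(1+145/19732) = 1971/2000 ≈ 0.985500
step 3 [3y] swap r/1=235/14631: DF=(1 − 235/14631·(0.987700+0.985500))/(1+235/14631) = 953/1000 ≈ 0.953000
step 4 [4y] swap r/1=414/19217: DF=(1 − 414/19217·(0.987700+0.985500+0.953000))/(1+414/19217) = 2293/2500 ≈ 0.917200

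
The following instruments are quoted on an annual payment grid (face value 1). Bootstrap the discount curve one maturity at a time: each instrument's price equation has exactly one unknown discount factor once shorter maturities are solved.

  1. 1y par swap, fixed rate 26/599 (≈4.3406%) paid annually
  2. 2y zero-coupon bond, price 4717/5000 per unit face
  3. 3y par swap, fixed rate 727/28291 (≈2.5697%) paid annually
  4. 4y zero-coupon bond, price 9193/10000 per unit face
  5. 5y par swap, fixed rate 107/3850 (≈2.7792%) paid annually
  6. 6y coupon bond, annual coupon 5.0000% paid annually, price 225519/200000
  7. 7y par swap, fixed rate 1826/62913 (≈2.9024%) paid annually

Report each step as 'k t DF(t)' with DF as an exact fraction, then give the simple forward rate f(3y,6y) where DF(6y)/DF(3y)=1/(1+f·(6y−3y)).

step 1 [1y] swap r/1=26/599: DF=(1 − 26/599·(0))/(1+26/599) = 599/625 ≈ 0.958400
step 2 [2y] zero: DF = P = 4717/5000 ≈ 0.943400
step 3 [3y] swap r/1=727/28291: DF=(1 − 727/28291·(0.958400+0.943400))/(1+727/28291) = 9273/10000 ≈ 0.927300
step 4 [4y] zero: DF = P = 9193/10000 ≈ 0.919300
step 5 [5y] swap r/1=107/3850: DF=(1 − 107/3850·(0.958400+0.943400+0.927300+0.919300))/(1+107/3850) = 2179/2500 ≈ 0.871600
step 6 [6y] bond c/1=1/20: DF=(225519/200000 − 1/20·(0.958400+0.943400+0.927300+0.919300+0.871600))/(1+1/20) = 8539/10000 ≈ 0.853900
step 7 [7y] swap r/1=1826/62913: DF=(1 − 1826/62913·(0.958400+0.943400+0.927300+0.919300+0.871600+0.853900))/(1+1826/62913) = 4087/5000 ≈ 0.817400

1 1 599/625
2 2 4717/5000
3 3 9273/10000
4 4 9193/10000
5 5 2179/2500
6 6 8539/10000
7 7 4087/5000
f(3y,6y) = ((9273/10000)/(8539/10000) − 1)/(3) = 734/25617 ≈ 2.8653%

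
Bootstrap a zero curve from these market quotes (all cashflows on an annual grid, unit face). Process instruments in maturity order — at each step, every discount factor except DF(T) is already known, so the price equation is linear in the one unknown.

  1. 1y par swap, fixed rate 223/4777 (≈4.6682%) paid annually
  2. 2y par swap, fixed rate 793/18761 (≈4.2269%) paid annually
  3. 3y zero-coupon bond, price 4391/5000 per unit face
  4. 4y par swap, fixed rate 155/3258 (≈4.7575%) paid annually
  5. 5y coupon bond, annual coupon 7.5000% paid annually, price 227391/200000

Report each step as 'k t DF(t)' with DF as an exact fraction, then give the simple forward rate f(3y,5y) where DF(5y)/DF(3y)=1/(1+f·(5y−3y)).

1 1 4777/5000
2 2 9207/10000
3 3 4391/5000
4 4 1659/2000
5 5 2019/2500
f(3y,5y) = ((4391/5000)/(2019/2500) − 1)/(2) = 353/8076 ≈ 4.3710%

step 1 [1y] swap r/1=223/4777: DF=(1 − 223/4777·(0))/(1+223/4777) = 4777/5000 ≈ 0.955400
step 2 [2y] swap r/1=793/18761: DF=(1 − 793/18761·(0.955400))/(1+793/18761) = 9207/10000 ≈ 0.920700
step 3 [3y] zero: DF = P = 4391/5000 ≈ 0.878200
step 4 [4y] swap r/1=155/3258: DF=(1 − 155/3258·(0.955400+0.920700+0.878200))/(1+155/3258) = 1659/2000 ≈ 0.829500
step 5 [5y] bond c/1=3/40: DF=(227391/200000 − 3/40·(0.955400+0.920700+0.878200+0.829500))/(1+3/40) = 2019/2500 ≈ 0.807600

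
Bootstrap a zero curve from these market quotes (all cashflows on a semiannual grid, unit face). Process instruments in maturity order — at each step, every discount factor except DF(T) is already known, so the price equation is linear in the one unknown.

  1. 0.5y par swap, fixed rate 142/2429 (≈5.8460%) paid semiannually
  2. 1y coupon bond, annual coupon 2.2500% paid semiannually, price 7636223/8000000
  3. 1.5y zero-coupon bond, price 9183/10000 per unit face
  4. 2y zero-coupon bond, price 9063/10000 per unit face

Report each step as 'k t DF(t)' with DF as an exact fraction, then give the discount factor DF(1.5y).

1 1/2 2429/2500
2 1 9331/10000
3 3/2 9183/10000
4 2 9063/10000
DF(1.5y) = 9183/10000 ≈ 0.918300

step 1 [0.5y] swap r/2=71/2429: DF=(1 − 71/2429·(0))/(1+71/2429) = 2429/2500 ≈ 0.971600
step 2 [1y] bond c/2=9/800: DF=(7636223/8000000 − 9/800·(0.971600))/(1+9/800) = 9331/10000 ≈ 0.933100
step 3 [1.5y] zero: DF = P = 9183/10000 ≈ 0.918300
step 4 [2y] zero: DF = P = 9063/10000 ≈ 0.906300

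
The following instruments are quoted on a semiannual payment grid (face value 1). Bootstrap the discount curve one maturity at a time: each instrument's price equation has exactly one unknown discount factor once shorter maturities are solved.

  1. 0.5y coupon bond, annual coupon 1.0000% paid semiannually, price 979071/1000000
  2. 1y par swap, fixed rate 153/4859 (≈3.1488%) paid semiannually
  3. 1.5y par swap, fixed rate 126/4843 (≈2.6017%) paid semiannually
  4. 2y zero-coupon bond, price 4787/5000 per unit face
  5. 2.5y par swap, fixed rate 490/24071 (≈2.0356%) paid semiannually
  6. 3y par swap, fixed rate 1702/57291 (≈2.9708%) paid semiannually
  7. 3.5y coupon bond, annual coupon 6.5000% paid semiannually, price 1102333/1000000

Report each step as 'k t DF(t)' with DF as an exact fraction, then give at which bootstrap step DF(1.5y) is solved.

step 1 [0.5y] bond c/2=1/200: DF=(979071/1000000 − 1/200·(0))/(1+1/200) = 4871/5000 ≈ 0.974200
step 2 [1y] swap r/2=153/9718: DF=(1 − 153/9718·(0.974200))/(1+153/9718) = 4847/5000 ≈ 0.969400
step 3 [1.5y] swap r/2=63/4843: DF=(1 − 63/4843·(0.974200+0.969400))/(1+63/4843) = 4811/5000 ≈ 0.962200
step 4 [2y] zero: DF = P = 4787/5000 ≈ 0.957400
step 5 [2.5y] swap r/2=245/24071: DF=(1 − 245/24071·(0.974200+0.969400+0.962200+0.957400))/(1+245/24071) = 951/1000 ≈ 0.951000
step 6 [3y] swap r/2=851/57291: DF=(1 − 851/57291·(0.974200+0.969400+0.962200+0.957400+0.951000))/(1+851/57291) = 9149/10000 ≈ 0.914900
step 7 [3.5y] bond c/2=13/400: DF=(1102333/1000000 − 13/400·(0.974200+0.969400+0.962200+0.957400+0.951000+0.914900))/(1+13/400) = 8873/10000 ≈ 0.887300

1 1/2 4871/5000
2 1 4847/5000
3 3/2 4811/5000
4 2 4787/5000
5 5/2 951/1000
6 3 9149/10000
7 7/2 8873/10000
DF(1.5y) is solved at step 3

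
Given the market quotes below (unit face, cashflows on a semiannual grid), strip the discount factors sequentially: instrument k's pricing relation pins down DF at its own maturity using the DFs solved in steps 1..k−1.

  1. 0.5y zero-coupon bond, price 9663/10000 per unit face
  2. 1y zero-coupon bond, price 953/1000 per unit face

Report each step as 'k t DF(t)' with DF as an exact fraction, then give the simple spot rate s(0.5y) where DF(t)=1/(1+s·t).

1 1/2 9663/10000
2 1 953/1000
s(0.5y) = (1/(9663/10000) − 1)/(1/2) = 674/9663 ≈ 6.9751%

step 1 [0.5y] zero: DF = P = 9663/10000 ≈ 0.966300
step 2 [1y] zero: DF = P = 953/1000 ≈ 0.953000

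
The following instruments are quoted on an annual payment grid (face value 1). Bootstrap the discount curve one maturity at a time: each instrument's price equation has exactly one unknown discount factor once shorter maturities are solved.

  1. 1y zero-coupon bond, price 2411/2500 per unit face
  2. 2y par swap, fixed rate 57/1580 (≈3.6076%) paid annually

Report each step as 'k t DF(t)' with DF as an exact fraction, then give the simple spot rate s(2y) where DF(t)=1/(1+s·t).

step 1 [1y] zero: DF = P = 2411/2500 ≈ 0.964400
step 2 [2y] swap r/1=57/1580: DF=(1 − 57/1580·(0.964400))/(1+57/1580) = 2329/2500 ≈ 0.931600

1 1 2411/2500
2 2 2329/2500
s(2y) = (1/(2329/2500) − 1)/(2) = 171/4658 ≈ 3.6711%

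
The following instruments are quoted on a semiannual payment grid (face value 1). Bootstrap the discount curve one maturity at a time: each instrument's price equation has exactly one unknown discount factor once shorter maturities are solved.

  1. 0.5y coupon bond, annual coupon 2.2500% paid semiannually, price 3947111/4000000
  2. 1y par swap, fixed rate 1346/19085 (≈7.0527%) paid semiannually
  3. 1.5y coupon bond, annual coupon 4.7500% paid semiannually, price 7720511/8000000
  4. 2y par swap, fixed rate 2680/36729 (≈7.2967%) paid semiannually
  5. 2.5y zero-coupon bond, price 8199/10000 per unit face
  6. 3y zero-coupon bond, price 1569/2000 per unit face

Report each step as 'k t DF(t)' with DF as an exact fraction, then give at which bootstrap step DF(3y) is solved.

1 1/2 4879/5000
2 1 9327/10000
3 3/2 1123/1250
4 2 433/500
5 5/2 8199/10000
6 3 1569/2000
DF(3y) is solved at step 6

step 1 [0.5y] bond c/2=9/800: DF=(3947111/4000000 − 9/800·(0))/(1+9/800) = 4879/5000 ≈ 0.975800
step 2 [1y] swap r/2=673/19085: DF=(1 − 673/19085·(0.975800))/(1+673/19085) = 9327/10000 ≈ 0.932700
step 3 [1.5y] bond c/2=19/800: DF=(7720511/8000000 − 19/800·(0.975800+0.932700))/(1+19/800) = 1123/1250 ≈ 0.898400
step 4 [2y] swap r/2=1340/36729: DF=(1 − 1340/36729·(0.975800+0.932700+0.898400))/(1+1340/36729) = 433/500 ≈ 0.866000
step 5 [2.5y] zero: DF = P = 8199/10000 ≈ 0.819900
step 6 [3y] zero: DF = P = 1569/2000 ≈ 0.784500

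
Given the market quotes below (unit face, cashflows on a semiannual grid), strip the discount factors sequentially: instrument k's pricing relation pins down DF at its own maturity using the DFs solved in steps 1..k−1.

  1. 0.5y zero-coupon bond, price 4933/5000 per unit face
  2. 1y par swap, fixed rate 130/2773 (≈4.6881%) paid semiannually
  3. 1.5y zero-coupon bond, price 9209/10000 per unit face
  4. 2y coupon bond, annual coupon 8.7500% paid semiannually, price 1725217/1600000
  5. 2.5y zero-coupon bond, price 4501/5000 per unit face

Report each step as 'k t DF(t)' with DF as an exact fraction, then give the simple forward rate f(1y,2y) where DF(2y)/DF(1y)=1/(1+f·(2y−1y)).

step 1 [0.5y] zero: DF = P = 4933/5000 ≈ 0.986600
step 2 [1y] swap r/2=65/2773: DF=(1 − 65/2773·(0.986600))/(1+65/2773) = 1909/2000 ≈ 0.954500
step 3 [1.5y] zero: DF = P = 9209/10000 ≈ 0.920900
step 4 [2y] bond c/2=7/160: DF=(1725217/1600000 − 7/160·(0.986600+0.954500+0.920900))/(1+7/160) = 9131/10000 ≈ 0.913100
step 5 [2.5y] zero: DF = P = 4501/5000 ≈ 0.900200

1 1/2 4933/5000
2 1 1909/2000
3 3/2 9209/10000
4 2 9131/10000
5 5/2 4501/5000
f(1y,2y) = ((1909/2000)/(9131/10000) − 1)/(1) = 18/397 ≈ 4.5340%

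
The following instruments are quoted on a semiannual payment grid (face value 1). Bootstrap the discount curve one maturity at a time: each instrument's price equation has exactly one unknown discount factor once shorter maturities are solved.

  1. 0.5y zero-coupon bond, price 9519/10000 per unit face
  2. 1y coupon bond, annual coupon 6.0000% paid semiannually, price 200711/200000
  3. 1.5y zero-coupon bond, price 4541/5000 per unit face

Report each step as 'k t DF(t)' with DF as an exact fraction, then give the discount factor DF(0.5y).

1 1/2 9519/10000
2 1 4733/5000
3 3/2 4541/5000
DF(0.5y) = 9519/10000 ≈ 0.951900

step 1 [0.5y] zero: DF = P = 9519/10000 ≈ 0.951900
step 2 [1y] bond c/2=3/100: DF=(200711/200000 − 3/100·(0.951900))/(1+3/100) = 4733/5000 ≈ 0.946600
step 3 [1.5y] zero: DF = P = 4541/5000 ≈ 0.908200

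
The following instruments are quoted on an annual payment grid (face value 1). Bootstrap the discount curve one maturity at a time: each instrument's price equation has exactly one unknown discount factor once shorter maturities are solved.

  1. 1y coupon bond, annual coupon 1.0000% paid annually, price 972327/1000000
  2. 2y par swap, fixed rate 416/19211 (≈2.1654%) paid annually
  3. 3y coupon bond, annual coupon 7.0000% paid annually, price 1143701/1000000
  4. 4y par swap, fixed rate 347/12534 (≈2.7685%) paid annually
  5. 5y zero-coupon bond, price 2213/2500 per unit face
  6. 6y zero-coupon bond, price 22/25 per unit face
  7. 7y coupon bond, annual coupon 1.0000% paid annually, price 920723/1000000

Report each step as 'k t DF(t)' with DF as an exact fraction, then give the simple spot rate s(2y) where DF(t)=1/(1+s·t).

1 1 9627/10000
2 2 599/625
3 3 1179/1250
4 4 8959/10000
5 5 2213/2500
6 6 22/25
7 7 8569/10000
s(2y) = (1/(599/625) − 1)/(2) = 13/599 ≈ 2.1703%

step 1 [1y] bond c/1=1/100: DF=(972327/1000000 − 1/100·(0))/(1+1/100) = 9627/10000 ≈ 0.962700
step 2 [2y] swap r/1=416/19211: DF=(1 − 416/19211·(0.962700))/(1+416/19211) = 599/625 ≈ 0.958400
step 3 [3y] bond c/1=7/100: DF=(1143701/1000000 − 7/100·(0.962700+0.958400))/(1+7/100) = 1179/1250 ≈ 0.943200
step 4 [4y] swap r/1=347/12534: DF=(1 − 347/12534·(0.962700+0.958400+0.943200))/(1+347/12534) = 8959/10000 ≈ 0.895900
step 5 [5y] zero: DF = P = 2213/2500 ≈ 0.885200
step 6 [6y] zero: DF = P = 22/25 ≈ 0.880000
step 7 [7y] bond c/1=1/100: DF=(920723/1000000 − 1/100·(0.962700+0.958400+0.943200+0.895900+0.885200+0.880000))/(1+1/100) = 8569/10000 ≈ 0.856900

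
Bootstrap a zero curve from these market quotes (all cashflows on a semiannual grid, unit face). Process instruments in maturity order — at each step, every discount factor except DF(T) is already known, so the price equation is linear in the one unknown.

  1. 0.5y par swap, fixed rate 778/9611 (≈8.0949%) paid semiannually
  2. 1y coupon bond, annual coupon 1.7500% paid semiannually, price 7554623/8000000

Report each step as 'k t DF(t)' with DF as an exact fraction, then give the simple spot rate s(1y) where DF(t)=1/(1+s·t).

1 1/2 9611/10000
2 1 4639/5000
s(1y) = (1/(4639/5000) − 1)/(1) = 361/4639 ≈ 7.7818%

step 1 [0.5y] swap r/2=389/9611: DF=(1 − 389/9611·(0))/(1+389/9611) = 9611/10000 ≈ 0.961100
step 2 [1y] bond c/2=7/800: DF=(7554623/8000000 − 7/800·(0.961100))/(1+7/800) = 4639/5000 ≈ 0.927800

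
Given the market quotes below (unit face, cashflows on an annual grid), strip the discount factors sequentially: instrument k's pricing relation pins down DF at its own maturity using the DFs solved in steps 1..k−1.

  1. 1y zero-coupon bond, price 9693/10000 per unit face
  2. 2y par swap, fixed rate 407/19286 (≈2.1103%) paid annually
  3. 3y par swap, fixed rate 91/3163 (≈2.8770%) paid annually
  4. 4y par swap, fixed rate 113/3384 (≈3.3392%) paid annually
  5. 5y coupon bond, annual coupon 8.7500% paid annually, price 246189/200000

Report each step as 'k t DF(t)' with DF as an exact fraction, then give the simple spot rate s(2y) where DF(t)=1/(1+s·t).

1 1 9693/10000
2 2 9593/10000
3 3 9181/10000
4 4 8757/10000
5 5 2081/2500
s(2y) = (1/(9593/10000) − 1)/(2) = 407/19186 ≈ 2.1213%

step 1 [1y] zero: DF = P = 9693/10000 ≈ 0.969300
step 2 [2y] swap r/1=407/19286: DF=(1 − 407/19286·(0.969300))/(1+407/19286) = 9593/10000 ≈ 0.959300
step 3 [3y] swap r/1=91/3163: DF=(1 − 91/3163·(0.969300+0.959300))/(1+91/3163) = 9181/10000 ≈ 0.918100
step 4 [4y] swap r/1=113/3384: DF=(1 − 113/3384·(0.969300+0.959300+0.918100))/(1+113/3384) = 8757/10000 ≈ 0.875700
step 5 [5y] bond c/1=7/80: DF=(246189/200000 − 7/80·(0.969300+0.959300+0.918100+0.875700))/(1+7/80) = 2081/2500 ≈ 0.832400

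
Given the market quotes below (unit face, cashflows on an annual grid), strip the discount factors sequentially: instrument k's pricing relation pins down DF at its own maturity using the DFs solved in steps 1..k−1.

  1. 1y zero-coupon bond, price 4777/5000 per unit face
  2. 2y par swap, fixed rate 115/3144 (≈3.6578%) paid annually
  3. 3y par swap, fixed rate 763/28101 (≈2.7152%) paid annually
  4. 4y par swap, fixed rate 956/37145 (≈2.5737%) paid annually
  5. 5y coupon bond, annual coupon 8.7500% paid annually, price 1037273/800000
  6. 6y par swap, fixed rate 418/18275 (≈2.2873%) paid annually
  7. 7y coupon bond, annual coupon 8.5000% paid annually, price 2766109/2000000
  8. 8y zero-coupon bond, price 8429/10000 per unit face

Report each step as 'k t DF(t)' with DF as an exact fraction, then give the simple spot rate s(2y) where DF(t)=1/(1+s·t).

1 1 4777/5000
2 2 931/1000
3 3 9237/10000
4 4 2261/2500
5 5 4467/5000
6 6 4373/5000
7 7 2113/2500
8 8 8429/10000
s(2y) = (1/(931/1000) − 1)/(2) = 69/1862 ≈ 3.7057%

step 1 [1y] zero: DF = P = 4777/5000 ≈ 0.955400
step 2 [2y] swap r/1=115/3144: DF=(1 − 115/3144·(0.955400))/(1+115/3144) = 931/1000 ≈ 0.931000
step 3 [3y] swap r/1=763/28101: DF=(1 − 763/28101·(0.955400+0.931000))/(1+763/28101) = 9237/10000 ≈ 0.923700
step 4 [4y] swap r/1=956/37145: DF=(1 − 956/37145·(0.955400+0.931000+0.923700))/(1+956/37145) = 2261/2500 ≈ 0.904400
step 5 [5y] bond c/1=7/80: DF=(1037273/800000 − 7/80·(0.955400+0.931000+0.923700+0.904400))/(1+7/80) = 4467/5000 ≈ 0.893400
step 6 [6y] swap r/1=418/18275: DF=(1 − 418/18275·(0.955400+0.931000+0.923700+0.904400+0.893400))/(1+418/18275) = 4373/5000 ≈ 0.874600
step 7 [7y] bond c/1=17/200: DF=(2766109/2000000 − 17/200·(0.955400+0.931000+0.923700+0.904400+0.893400+0.874600))/(1+17/200) = 2113/2500 ≈ 0.845200
step 8 [8y] zero: DF = P = 8429/10000 ≈ 0.842900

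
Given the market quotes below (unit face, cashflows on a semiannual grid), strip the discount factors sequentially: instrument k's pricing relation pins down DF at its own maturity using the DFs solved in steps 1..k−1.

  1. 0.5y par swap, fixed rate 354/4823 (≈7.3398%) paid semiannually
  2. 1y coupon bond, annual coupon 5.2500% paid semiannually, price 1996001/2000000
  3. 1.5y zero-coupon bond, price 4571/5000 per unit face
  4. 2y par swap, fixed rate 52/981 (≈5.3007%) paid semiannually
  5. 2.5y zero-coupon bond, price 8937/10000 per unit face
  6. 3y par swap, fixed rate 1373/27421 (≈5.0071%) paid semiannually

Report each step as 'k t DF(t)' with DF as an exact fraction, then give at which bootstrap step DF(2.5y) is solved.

step 1 [0.5y] swap r/2=177/4823: DF=(1 − 177/4823·(0))/(1+177/4823) = 4823/5000 ≈ 0.964600
step 2 [1y] bond c/2=21/800: DF=(1996001/2000000 − 21/800·(0.964600))/(1+21/800) = 4739/5000 ≈ 0.947800
step 3 [1.5y] zero: DF = P = 4571/5000 ≈ 0.914200
step 4 [2y] swap r/2=26/981: DF=(1 − 26/981·(0.964600+0.947800+0.914200))/(1+26/981) = 2253/2500 ≈ 0.901200
step 5 [2.5y] zero: DF = P = 8937/10000 ≈ 0.893700
step 6 [3y] swap r/2=1373/54842: DF=(1 − 1373/54842·(0.964600+0.947800+0.914200+0.901200+0.893700))/(1+1373/54842) = 8627/10000 ≈ 0.862700

1 1/2 4823/5000
2 1 4739/5000
3 3/2 4571/5000
4 2 2253/2500
5 5/2 8937/10000
6 3 8627/10000
DF(2.5y) is solved at step 5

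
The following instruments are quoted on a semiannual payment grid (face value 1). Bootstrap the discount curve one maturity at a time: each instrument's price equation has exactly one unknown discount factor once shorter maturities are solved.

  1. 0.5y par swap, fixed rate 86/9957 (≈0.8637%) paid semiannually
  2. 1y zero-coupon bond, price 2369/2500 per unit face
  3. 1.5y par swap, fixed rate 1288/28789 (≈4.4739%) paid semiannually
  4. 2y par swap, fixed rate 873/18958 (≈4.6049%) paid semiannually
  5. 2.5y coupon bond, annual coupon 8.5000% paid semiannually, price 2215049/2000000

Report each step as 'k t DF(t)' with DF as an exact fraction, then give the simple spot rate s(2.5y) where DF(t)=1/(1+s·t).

step 1 [0.5y] swap r/2=43/9957: DF=(1 − 43/9957·(0))/(1+43/9957) = 9957/10000 ≈ 0.995700
step 2 [1y] zero: DF = P = 2369/2500 ≈ 0.947600
step 3 [1.5y] swap r/2=644/28789: DF=(1 − 644/28789·(0.995700+0.947600))/(1+644/28789) = 2339/2500 ≈ 0.935600
step 4 [2y] swap r/2=873/37916: DF=(1 − 873/37916·(0.995700+0.947600+0.935600))/(1+873/37916) = 9127/10000 ≈ 0.912700
step 5 [2.5y] bond c/2=17/400: DF=(2215049/2000000 − 17/400·(0.995700+0.947600+0.935600+0.912700))/(1+17/400) = 4539/5000 ≈ 0.907800

1 1/2 9957/10000
2 1 2369/2500
3 3/2 2339/2500
4 2 9127/10000
5 5/2 4539/5000
s(2.5y) = (1/(4539/5000) − 1)/(5/2) = 922/22695 ≈ 4.0626%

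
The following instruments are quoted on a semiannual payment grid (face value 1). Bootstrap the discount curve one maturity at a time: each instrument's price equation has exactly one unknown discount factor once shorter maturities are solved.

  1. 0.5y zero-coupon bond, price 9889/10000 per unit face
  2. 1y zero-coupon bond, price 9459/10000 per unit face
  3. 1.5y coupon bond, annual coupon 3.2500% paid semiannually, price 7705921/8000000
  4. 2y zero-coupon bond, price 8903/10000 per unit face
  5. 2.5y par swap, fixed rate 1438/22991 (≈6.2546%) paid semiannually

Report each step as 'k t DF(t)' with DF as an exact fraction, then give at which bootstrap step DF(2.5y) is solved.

1 1/2 9889/10000
2 1 9459/10000
3 3/2 9169/10000
4 2 8903/10000
5 5/2 4281/5000
DF(2.5y) is solved at step 5

step 1 [0.5y] zero: DF = P = 9889/10000 ≈ 0.988900
step 2 [1y] zero: DF = P = 9459/10000 ≈ 0.945900
step 3 [1.5y] bond c/2=13/800: DF=(7705921/8000000 − 13/800·(0.988900+0.945900))/(1+13/800) = 9169/10000 ≈ 0.916900
step 4 [2y] zero: DF = P = 8903/10000 ≈ 0.890300
step 5 [2.5y] swap r/2=719/22991: DF=(1 − 719/22991·(0.988900+0.945900+0.916900+0.890300))/(1+719/22991) = 4281/5000 ≈ 0.856200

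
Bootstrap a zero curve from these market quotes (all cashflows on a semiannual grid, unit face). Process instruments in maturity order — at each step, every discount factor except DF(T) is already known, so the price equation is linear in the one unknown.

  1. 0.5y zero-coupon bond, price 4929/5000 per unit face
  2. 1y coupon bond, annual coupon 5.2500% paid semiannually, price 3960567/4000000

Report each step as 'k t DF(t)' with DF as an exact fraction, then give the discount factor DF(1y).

1 1/2 4929/5000
2 1 2349/2500
DF(1y) = 2349/2500 ≈ 0.939600

step 1 [0.5y] zero: DF = P = 4929/5000 ≈ 0.985800
step 2 [1y] bond c/2=21/800: DF=(3960567/4000000 − 21/800·(0.985800))/(1+21/800) = 2349/2500 ≈ 0.939600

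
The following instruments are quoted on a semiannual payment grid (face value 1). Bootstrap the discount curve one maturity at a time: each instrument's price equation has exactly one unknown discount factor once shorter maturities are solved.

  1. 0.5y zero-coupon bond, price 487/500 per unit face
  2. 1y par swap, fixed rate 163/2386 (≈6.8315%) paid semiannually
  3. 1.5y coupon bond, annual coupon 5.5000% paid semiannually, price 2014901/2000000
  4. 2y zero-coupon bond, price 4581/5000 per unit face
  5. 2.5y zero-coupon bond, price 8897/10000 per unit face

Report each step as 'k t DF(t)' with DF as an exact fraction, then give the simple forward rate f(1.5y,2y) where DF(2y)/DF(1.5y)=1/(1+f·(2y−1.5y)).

step 1 [0.5y] zero: DF = P = 487/500 ≈ 0.974000
step 2 [1y] swap r/2=163/4772: DF=(1 − 163/4772·(0.974000))/(1+163/4772) = 2337/2500 ≈ 0.934800
step 3 [1.5y] bond c/2=11/400: DF=(2014901/2000000 − 11/400·(0.974000+0.934800))/(1+11/400) = 4647/5000 ≈ 0.929400
step 4 [2y] zero: DF = P = 4581/5000 ≈ 0.916200
step 5 [2.5y] zero: DF = P = 8897/10000 ≈ 0.889700

1 1/2 487/500
2 1 2337/2500
3 3/2 4647/5000
4 2 4581/5000
5 5/2 8897/10000
f(1.5y,2y) = ((4647/5000)/(4581/5000) − 1)/(1/2) = 44/1527 ≈ 2.8815%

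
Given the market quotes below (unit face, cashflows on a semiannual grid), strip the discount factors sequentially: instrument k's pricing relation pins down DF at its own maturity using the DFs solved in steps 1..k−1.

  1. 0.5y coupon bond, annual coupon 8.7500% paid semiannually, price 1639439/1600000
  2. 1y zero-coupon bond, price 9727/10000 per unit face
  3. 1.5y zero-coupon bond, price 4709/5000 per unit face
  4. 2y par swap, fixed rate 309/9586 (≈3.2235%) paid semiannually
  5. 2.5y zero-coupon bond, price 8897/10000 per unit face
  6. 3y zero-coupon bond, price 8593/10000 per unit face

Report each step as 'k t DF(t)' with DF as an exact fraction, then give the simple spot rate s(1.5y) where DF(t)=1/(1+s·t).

1 1/2 9817/10000
2 1 9727/10000
3 3/2 4709/5000
4 2 4691/5000
5 5/2 8897/10000
6 3 8593/10000
s(1.5y) = (1/(4709/5000) − 1)/(3/2) = 194/4709 ≈ 4.1198%

step 1 [0.5y] bond c/2=7/160: DF=(1639439/1600000 − 7/160·(0))/(1+7/160) = 9817/10000 ≈ 0.981700
step 2 [1y] zero: DF = P = 9727/10000 ≈ 0.972700
step 3 [1.5y] zero: DF = P = 4709/5000 ≈ 0.941800
step 4 [2y] swap r/2=309/19172: DF=(1 − 309/19172·(0.981700+0.972700+0.941800))/(1+309/19172) = 4691/5000 ≈ 0.938200
step 5 [2.5y] zero: DF = P = 8897/10000 ≈ 0.889700
step 6 [3y] zero: DF = P = 8593/10000 ≈ 0.859300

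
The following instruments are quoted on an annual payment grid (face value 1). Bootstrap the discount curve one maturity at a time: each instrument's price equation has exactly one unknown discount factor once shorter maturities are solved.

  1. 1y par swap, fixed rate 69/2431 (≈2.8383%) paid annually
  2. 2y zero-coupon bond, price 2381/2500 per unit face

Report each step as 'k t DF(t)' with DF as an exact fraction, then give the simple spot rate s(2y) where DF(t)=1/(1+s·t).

step 1 [1y] swap r/1=69/2431: DF=(1 − 69/2431·(0))/(1+69/2431) = 2431/2500 ≈ 0.972400
step 2 [2y] zero: DF = P = 2381/2500 ≈ 0.952400

1 1 2431/2500
2 2 2381/2500
s(2y) = (1/(2381/2500) − 1)/(2) = 119/4762 ≈ 2.4990%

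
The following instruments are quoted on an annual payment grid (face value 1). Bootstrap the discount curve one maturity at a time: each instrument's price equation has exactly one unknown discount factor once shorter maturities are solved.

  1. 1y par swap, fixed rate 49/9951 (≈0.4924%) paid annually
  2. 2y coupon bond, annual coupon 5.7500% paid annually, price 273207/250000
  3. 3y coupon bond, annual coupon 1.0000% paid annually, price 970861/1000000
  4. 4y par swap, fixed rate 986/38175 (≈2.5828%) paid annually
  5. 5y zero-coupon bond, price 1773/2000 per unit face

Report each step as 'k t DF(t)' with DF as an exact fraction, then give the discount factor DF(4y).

1 1 9951/10000
2 2 9793/10000
3 3 9417/10000
4 4 4507/5000
5 5 1773/2000
DF(4y) = 4507/5000 ≈ 0.901400

step 1 [1y] swap r/1=49/9951: DF=(1 − 49/9951·(0))/(1+49/9951) = 9951/10000 ≈ 0.995100
step 2 [2y] bond c/1=23/400: DF=(273207/250000 − 23/400·(0.995100))/(1+23/400) = 9793/10000 ≈ 0.979300
step 3 [3y] bond c/1=1/100: DF=(970861/1000000 − 1/100·(0.995100+0.979300))/(1+1/100) = 9417/10000 ≈ 0.941700
step 4 [4y] swap r/1=986/38175: DF=(1 − 986/38175·(0.995100+0.979300+0.941700))/(1+986/38175) = 4507/5000 ≈ 0.901400
step 5 [5y] zero: DF = P = 1773/2000 ≈ 0.886500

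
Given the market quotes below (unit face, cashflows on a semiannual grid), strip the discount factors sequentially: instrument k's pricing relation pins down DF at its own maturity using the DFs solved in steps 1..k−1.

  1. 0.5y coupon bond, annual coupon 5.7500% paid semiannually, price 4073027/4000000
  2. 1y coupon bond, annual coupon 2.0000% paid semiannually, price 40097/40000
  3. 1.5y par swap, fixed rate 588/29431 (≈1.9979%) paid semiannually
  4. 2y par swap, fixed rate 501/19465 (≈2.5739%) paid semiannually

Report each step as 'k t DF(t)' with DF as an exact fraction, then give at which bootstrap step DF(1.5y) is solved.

1 1/2 4949/5000
2 1 9827/10000
3 3/2 4853/5000
4 2 9499/10000
DF(1.5y) is solved at step 3

step 1 [0.5y] bond c/2=23/800: DF=(4073027/4000000 − 23/800·(0))/(1+23/800) = 4949/5000 ≈ 0.989800
step 2 [1y] bond c/2=1/100: DF=(40097/40000 − 1/100·(0.989800))/(1+1/100) = 9827/10000 ≈ 0.982700
step 3 [1.5y] swap r/2=294/29431: DF=(1 − 294/29431·(0.989800+0.982700))/(1+294/29431) = 4853/5000 ≈ 0.970600
step 4 [2y] swap r/2=501/38930: DF=(1 − 501/38930·(0.989800+0.982700+0.970600))/(1+501/38930) = 9499/10000 ≈ 0.949900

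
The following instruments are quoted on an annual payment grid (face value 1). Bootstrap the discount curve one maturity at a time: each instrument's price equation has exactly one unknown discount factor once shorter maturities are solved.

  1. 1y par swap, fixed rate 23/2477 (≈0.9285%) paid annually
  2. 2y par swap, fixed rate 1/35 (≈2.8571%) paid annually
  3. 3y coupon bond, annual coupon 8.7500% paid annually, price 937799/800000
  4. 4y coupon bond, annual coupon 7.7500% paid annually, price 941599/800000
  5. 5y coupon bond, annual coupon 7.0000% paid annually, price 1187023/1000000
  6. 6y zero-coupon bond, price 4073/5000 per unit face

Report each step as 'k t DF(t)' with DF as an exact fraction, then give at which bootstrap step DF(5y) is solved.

step 1 [1y] swap r/1=23/2477: DF=(1 − 23/2477·(0))/(1+23/2477) = 2477/2500 ≈ 0.990800
step 2 [2y] swap r/1=1/35: DF=(1 − 1/35·(0.990800))/(1+1/35) = 9447/10000 ≈ 0.944700
step 3 [3y] bond c/1=7/80: DF=(937799/800000 − 7/80·(0.990800+0.944700))/(1+7/80) = 4611/5000 ≈ 0.922200
step 4 [4y] bond c/1=31/400: DF=(941599/800000 − 31/400·(0.990800+0.944700+0.922200))/(1+31/400) = 2217/2500 ≈ 0.886800
step 5 [5y] bond c/1=7/100: DF=(1187023/1000000 − 7/100·(0.990800+0.944700+0.922200+0.886800))/(1+7/100) = 2161/2500 ≈ 0.864400
step 6 [6y] zero: DF = P = 4073/5000 ≈ 0.814600

1 1 2477/2500
2 2 9447/10000
3 3 4611/5000
4 4 2217/2500
5 5 2161/2500
6 6 4073/5000
DF(5y) is solved at step 5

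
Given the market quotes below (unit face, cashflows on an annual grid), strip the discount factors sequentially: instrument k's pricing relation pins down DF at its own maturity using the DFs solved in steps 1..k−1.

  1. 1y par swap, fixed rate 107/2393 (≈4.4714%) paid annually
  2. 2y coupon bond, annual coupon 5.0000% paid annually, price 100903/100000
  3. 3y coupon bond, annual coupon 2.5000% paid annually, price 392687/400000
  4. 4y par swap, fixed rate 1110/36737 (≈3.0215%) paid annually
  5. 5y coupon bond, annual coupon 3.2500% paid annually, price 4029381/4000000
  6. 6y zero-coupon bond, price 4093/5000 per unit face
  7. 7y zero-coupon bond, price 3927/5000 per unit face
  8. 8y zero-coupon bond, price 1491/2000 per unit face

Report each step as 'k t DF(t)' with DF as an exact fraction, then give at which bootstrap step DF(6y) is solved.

1 1 2393/2500
2 2 4577/5000
3 3 9121/10000
4 4 889/1000
5 5 43/50
6 6 4093/5000
7 7 3927/5000
8 8 1491/2000
DF(6y) is solved at step 6

step 1 [1y] swap r/1=107/2393: DF=(1 − 107/2393·(0))/(1+107/2393) = 2393/2500 ≈ 0.957200
step 2 [2y] bond c/1=1/20: DF=(100903/100000 − 1/20·(0.957200))/(1+1/20) = 4577/5000 ≈ 0.915400
step 3 [3y] bond c/1=1/40: DF=(392687/400000 − 1/40·(0.957200+0.915400))/(1+1/40) = 9121/10000 ≈ 0.912100
step 4 [4y] swap r/1=1110/36737: DF=(1 − 1110/36737·(0.957200+0.915400+0.912100))/(1+1110/36737) = 889/1000 ≈ 0.889000
step 5 [5y] bond c/1=13/400: DF=(4029381/4000000 − 13/400·(0.957200+0.915400+0.912100+0.889000))/(1+13/400) = 43/50 ≈ 0.860000
step 6 [6y] zero: DF = P = 4093/5000 ≈ 0.818600
step 7 [7y] zero: DF = P = 3927/5000 ≈ 0.785400
step 8 [8y] zero: DF = P = 1491/2000 ≈ 0.745500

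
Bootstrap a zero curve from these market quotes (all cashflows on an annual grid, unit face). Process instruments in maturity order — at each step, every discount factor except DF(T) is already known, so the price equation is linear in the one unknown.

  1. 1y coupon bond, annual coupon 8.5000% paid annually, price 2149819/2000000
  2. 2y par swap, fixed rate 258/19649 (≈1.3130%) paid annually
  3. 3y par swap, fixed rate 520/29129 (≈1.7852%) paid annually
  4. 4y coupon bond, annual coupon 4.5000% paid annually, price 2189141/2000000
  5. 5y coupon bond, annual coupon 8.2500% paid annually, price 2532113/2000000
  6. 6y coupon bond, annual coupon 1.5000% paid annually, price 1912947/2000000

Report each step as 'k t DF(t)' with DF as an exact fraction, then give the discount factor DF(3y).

1 1 9907/10000
2 2 4871/5000
3 3 237/250
4 4 461/500
5 5 8773/10000
6 6 8727/10000
DF(3y) = 237/250 ≈ 0.948000

step 1 [1y] bond c/1=17/200: DF=(2149819/2000000 − 17/200·(0))/(1+17/200) = 9907/10000 ≈ 0.990700
step 2 [2y] swap r/1=258/19649: DF=(1 − 258/19649·(0.990700))/(1+258/19649) = 4871/5000 ≈ 0.974200
step 3 [3y] swap r/1=520/29129: DF=(1 − 520/29129·(0.990700+0.974200))/(1+520/29129) = 237/250 ≈ 0.948000
step 4 [4y] bond c/1=9/200: DF=(2189141/2000000 − 9/200·(0.990700+0.974200+0.948000))/(1+9/200) = 461/500 ≈ 0.922000
step 5 [5y] bond c/1=33/400: DF=(2532113/2000000 − 33/400·(0.990700+0.974200+0.948000+0.922000))/(1+33/400) = 8773/10000 ≈ 0.877300
step 6 [6y] bond c/1=3/200: DF=(1912947/2000000 − 3/200·(0.990700+0.974200+0.948000+0.922000+0.877300))/(1+3/200) = 8727/10000 ≈ 0.872700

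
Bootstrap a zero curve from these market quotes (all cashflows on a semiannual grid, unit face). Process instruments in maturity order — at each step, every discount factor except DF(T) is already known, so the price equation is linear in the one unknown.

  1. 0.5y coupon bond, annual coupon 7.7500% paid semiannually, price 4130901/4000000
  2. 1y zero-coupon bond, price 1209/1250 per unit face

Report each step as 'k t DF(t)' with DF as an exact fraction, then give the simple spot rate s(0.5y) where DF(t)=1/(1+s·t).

step 1 [0.5y] bond c/2=31/800: DF=(4130901/4000000 − 31/800·(0))/(1+31/800) = 4971/5000 ≈ 0.994200
step 2 [1y] zero: DF = P = 1209/1250 ≈ 0.967200

1 1/2 4971/5000
2 1 1209/1250
s(0.5y) = (1/(4971/5000) − 1)/(1/2) = 58/4971 ≈ 1.1668%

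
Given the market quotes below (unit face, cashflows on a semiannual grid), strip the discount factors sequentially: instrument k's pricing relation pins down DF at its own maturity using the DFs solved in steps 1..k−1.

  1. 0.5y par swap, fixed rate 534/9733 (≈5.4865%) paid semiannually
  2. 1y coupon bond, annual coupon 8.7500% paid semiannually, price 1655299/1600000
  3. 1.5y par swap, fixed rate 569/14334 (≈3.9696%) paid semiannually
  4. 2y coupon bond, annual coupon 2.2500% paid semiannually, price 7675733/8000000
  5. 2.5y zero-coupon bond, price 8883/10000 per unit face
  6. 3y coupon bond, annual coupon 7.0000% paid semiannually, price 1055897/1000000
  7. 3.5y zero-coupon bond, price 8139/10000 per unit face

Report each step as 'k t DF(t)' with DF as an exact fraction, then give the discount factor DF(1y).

1 1/2 9733/10000
2 1 594/625
3 3/2 9431/10000
4 2 9169/10000
5 5/2 8883/10000
6 3 4311/5000
7 7/2 8139/10000
DF(1y) = 594/625 ≈ 0.950400

step 1 [0.5y] swap r/2=267/9733: DF=(1 − 267/9733·(0))/(1+267/9733) = 9733/10000 ≈ 0.973300
step 2 [1y] bond c/2=7/160: DF=(1655299/1600000 − 7/160·(0.973300))/(1+7/160) = 594/625 ≈ 0.950400
step 3 [1.5y] swap r/2=569/28668: DF=(1 − 569/28668·(0.973300+0.950400))/(1+569/28668) = 9431/10000 ≈ 0.943100
step 4 [2y] bond c/2=9/800: DF=(7675733/8000000 − 9/800·(0.973300+0.950400+0.943100))/(1+9/800) = 9169/10000 ≈ 0.916900
step 5 [2.5y] zero: DF = P = 8883/10000 ≈ 0.888300
step 6 [3y] bond c/2=7/200: DF=(1055897/1000000 − 7/200·(0.973300+0.950400+0.943100+0.916900+0.888300))/(1+7/200) = 4311/5000 ≈ 0.862200
step 7 [3.5y] zero: DF = P = 8139/10000 ≈ 0.813900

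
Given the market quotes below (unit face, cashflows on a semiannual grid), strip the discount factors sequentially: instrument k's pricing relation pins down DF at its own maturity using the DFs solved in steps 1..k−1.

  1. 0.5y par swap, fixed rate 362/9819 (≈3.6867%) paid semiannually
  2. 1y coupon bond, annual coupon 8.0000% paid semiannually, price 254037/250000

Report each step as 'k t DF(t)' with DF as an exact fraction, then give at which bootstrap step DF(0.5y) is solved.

step 1 [0.5y] swap r/2=181/9819: DF=(1 − 181/9819·(0))/(1+181/9819) = 9819/10000 ≈ 0.981900
step 2 [1y] bond c/2=1/25: DF=(254037/250000 − 1/25·(0.981900))/(1+1/25) = 9393/10000 ≈ 0.939300

1 1/2 9819/10000
2 1 9393/10000
DF(0.5y) is solved at step 1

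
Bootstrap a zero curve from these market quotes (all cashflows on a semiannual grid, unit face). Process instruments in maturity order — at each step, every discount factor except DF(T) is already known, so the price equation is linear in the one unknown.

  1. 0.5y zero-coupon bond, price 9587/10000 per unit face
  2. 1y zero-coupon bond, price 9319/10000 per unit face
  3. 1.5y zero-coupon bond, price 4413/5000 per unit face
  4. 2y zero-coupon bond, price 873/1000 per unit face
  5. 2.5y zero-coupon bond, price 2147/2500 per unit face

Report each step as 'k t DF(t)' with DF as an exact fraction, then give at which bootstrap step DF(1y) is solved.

1 1/2 9587/10000
2 1 9319/10000
3 3/2 4413/5000
4 2 873/1000
5 5/2 2147/2500
DF(1y) is solved at step 2

step 1 [0.5y] zero: DF = P = 9587/10000 ≈ 0.958700
step 2 [1y] zero: DF = P = 9319/10000 ≈ 0.931900
step 3 [1.5y] zero: DF = P = 4413/5000 ≈ 0.882600
step 4 [2y] zero: DF = P = 873/1000 ≈ 0.873000
step 5 [2.5y] zero: DF = P = 2147/2500 ≈ 0.858800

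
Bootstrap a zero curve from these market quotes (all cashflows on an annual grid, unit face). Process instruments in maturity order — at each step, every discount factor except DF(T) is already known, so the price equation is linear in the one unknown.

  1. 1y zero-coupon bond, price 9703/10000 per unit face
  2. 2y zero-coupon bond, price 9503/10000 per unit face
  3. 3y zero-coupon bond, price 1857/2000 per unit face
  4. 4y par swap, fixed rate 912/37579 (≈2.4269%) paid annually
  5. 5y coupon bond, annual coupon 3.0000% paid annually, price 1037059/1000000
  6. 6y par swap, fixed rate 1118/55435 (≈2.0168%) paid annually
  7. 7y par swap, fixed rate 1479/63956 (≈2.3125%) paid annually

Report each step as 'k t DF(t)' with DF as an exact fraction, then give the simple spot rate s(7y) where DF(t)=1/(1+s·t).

step 1 [1y] zero: DF = P = 9703/10000 ≈ 0.970300
step 2 [2y] zero: DF = P = 9503/10000 ≈ 0.950300
step 3 [3y] zero: DF = P = 1857/2000 ≈ 0.928500
step 4 [4y] swap r/1=912/37579: DF=(1 − 912/37579·(0.970300+0.950300+0.928500))/(1+912/37579) = 568/625 ≈ 0.908800
step 5 [5y] bond c/1=3/100: DF=(1037059/1000000 − 3/100·(0.970300+0.950300+0.928500+0.908800))/(1+3/100) = 4487/5000 ≈ 0.897400
step 6 [6y] swap r/1=1118/55435: DF=(1 − 1118/55435·(0.970300+0.950300+0.928500+0.908800+0.897400))/(1+1118/55435) = 4441/5000 ≈ 0.888200
step 7 [7y] swap r/1=1479/63956: DF=(1 − 1479/63956·(0.970300+0.950300+0.928500+0.908800+0.897400+0.888200))/(1+1479/63956) = 8521/10000 ≈ 0.852100

1 1 9703/10000
2 2 9503/10000
3 3 1857/2000
4 4 568/625
5 5 4487/5000
6 6 4441/5000
7 7 8521/10000
s(7y) = (1/(8521/10000) − 1)/(7) = 1479/59647 ≈ 2.4796%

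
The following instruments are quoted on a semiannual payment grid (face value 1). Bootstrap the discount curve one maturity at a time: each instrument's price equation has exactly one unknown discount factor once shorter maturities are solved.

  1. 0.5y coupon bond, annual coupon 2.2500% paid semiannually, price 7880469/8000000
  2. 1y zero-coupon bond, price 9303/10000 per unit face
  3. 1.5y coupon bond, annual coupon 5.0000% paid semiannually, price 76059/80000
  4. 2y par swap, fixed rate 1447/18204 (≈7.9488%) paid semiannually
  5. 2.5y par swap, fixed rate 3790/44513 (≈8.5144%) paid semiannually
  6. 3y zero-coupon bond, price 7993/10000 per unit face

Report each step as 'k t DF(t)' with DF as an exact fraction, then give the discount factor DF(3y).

1 1/2 9741/10000
2 1 9303/10000
3 3/2 8811/10000
4 2 8553/10000
5 5/2 1621/2000
6 3 7993/10000
DF(3y) = 7993/10000 ≈ 0.799300

step 1 [0.5y] bond c/2=9/800: DF=(7880469/8000000 − 9/800·(0))/(1+9/800) = 9741/10000 ≈ 0.974100
step 2 [1y] zero: DF = P = 9303/10000 ≈ 0.930300
step 3 [1.5y] bond c/2=1/40: DF=(76059/80000 − 1/40·(0.974100+0.930300))/(1+1/40) = 8811/10000 ≈ 0.881100
step 4 [2y] swap r/2=1447/36408: DF=(1 − 1447/36408·(0.974100+0.930300+0.881100))/(1+1447/36408) = 8553/10000 ≈ 0.855300
step 5 [2.5y] swap r/2=1895/44513: DF=(1 − 1895/44513·(0.974100+0.930300+0.881100+0.855300))/(1+1895/44513) = 1621/2000 ≈ 0.810500
step 6 [3y] zero: DF = P = 7993/10000 ≈ 0.799300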